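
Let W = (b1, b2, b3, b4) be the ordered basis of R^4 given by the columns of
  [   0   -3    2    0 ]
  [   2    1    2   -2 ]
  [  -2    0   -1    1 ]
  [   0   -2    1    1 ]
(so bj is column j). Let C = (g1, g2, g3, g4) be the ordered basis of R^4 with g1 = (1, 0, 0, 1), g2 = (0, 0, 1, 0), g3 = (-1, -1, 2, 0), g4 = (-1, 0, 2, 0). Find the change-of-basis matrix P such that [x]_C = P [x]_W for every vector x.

[[0, -2, 1, 1], [-2, -2, 1, -1], [-2, -1, -2, 2], [2, 2, 1, -1]]

Let M have columns bj and N have columns gj. Then for every x, N [x]_C = x = M [x]_W, so P = N^(-1) M.
Since det N = 1, N^(-1) has integer entries; multiplying gives P = [[0, -2, 1, 1], [-2, -2, 1, -1], [-2, -1, -2, 2], [2, 2, 1, -1]].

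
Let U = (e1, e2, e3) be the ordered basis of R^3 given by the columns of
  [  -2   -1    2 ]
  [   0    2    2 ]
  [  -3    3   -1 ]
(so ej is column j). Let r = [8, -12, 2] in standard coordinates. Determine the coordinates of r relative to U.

We seek scalars with c_1 e1 + ... + c_3 e3 = r; equivalently solve M c = r where the columns of M are e1, ..., e3.
Solving this 3x3 system gives c = (-4, -4, -2).
Check: -4e1 - 4e2 - 2e3 = [8, -12, 2].

[-4, -4, -2]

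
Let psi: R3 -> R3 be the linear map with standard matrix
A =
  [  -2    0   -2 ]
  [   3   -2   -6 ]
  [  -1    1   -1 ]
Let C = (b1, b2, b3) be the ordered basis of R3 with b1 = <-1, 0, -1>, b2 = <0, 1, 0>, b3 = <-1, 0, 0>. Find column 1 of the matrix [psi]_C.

<-2, 3, -2>

Column 1 of [psi]_C is the C-coordinate vector of psi(b1).
In standard coordinates psi(b1) = A b1 = <4, 3, 2>.
Converting to C: <4, 3, 2> = -2b1 + 3b2 - 2b3, so the coordinate vector is <-2, 3, -2>.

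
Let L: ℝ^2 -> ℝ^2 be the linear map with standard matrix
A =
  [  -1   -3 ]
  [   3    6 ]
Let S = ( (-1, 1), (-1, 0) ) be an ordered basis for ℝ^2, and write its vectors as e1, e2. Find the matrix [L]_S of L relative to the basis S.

With P the matrix whose columns are e1, e2, [L]_S = P^(-1) A P.
Column by column: L(e1) = A e1 = (-2, 3); its S-coordinates (3, -1) give column 1.
Continuing for each basis vector yields [L]_S = [[3, -3], [-1, 2]].

[[3, -3], [-1, 2]]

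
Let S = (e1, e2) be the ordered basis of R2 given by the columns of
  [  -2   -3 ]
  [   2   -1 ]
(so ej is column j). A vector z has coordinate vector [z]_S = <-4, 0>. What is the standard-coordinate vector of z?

<8, -8>

The coordinates say z = -4e1 + 0·e2; adding the scaled basis vectors gives <8, -8>.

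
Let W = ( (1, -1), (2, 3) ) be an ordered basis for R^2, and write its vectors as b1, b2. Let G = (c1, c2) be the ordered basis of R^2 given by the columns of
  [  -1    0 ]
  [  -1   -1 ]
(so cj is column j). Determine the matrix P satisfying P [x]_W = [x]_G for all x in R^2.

Column j of P is [bj]_G, since P maps W-coordinates to G-coordinates.
Expressing b1 in G: b1 = -c1 + 2c2, so column 1 of P is (-1, 2).
Doing the same for each bj gives P = [[-1, -2], [2, -1]].

[[-1, -2], [2, -1]]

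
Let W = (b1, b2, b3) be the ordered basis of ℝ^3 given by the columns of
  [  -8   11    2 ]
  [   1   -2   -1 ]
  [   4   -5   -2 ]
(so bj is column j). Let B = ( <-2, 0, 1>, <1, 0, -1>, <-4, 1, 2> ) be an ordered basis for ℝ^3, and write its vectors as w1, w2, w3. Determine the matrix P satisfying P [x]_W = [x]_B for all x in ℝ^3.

[[2, -2, 2], [0, -1, 2], [1, -2, -1]]

Take x = bj: its W-coordinates are the j-th standard unit vector, so P e_j — column j of P — equals [bj]_B.
b1 = 2w1 + 0·w2 + w3, giving column 1 = <2, 0, 1>; repeating for each j gives P = [[2, -2, 2], [0, -1, 2], [1, -2, -1]].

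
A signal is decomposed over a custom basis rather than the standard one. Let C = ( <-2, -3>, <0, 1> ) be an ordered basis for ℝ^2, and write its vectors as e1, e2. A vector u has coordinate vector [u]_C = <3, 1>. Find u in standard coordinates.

The coordinates say u = 3e1 + e2; adding the scaled basis vectors gives <-6, -8>.

<-6, -8>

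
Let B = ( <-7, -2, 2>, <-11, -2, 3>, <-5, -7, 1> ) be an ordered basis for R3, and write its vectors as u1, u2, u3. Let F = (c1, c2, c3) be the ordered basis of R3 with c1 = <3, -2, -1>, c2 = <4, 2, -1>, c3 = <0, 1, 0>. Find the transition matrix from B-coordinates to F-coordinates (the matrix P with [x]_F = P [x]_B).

[[-1, -1, 1], [-1, -2, -2], [-2, 0, -1]]

Column j of P is [uj]_F, since P maps B-coordinates to F-coordinates.
Expressing u1 in F: u1 = -c1 - c2 - 2c3, so column 1 of P is <-1, -1, -2>.
Doing the same for each uj gives P = [[-1, -1, 1], [-1, -2, -2], [-2, 0, -1]].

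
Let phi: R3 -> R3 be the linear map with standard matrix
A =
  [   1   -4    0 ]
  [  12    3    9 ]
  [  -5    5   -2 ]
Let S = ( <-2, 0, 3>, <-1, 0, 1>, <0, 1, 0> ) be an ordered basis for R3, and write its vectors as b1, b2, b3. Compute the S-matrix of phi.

With P the matrix whose columns are b1, ..., b3, [phi]_S = P^(-1) A P.
Column by column: phi(b1) = A b1 = <-2, 3, 4>; its S-coordinates <2, -2, 3> give column 1.
Continuing for each basis vector yields [phi]_S = [[2, 2, 1], [-2, -3, 2], [3, -3, 3]].

[[2, 2, 1], [-2, -3, 2], [3, -3, 3]]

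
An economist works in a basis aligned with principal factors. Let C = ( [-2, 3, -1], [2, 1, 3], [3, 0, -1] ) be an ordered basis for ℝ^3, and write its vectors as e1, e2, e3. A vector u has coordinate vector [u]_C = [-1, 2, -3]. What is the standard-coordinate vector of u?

By definition u = -e1 + 2e2 - 3e3.
Summing componentwise gives [-3, -1, 10].

[-3, -1, 10]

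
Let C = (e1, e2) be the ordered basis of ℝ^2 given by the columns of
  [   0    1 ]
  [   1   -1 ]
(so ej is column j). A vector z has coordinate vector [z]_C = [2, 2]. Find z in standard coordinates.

[2, 0]

By definition z = 2e1 + 2e2.
Summing componentwise gives [2, 0].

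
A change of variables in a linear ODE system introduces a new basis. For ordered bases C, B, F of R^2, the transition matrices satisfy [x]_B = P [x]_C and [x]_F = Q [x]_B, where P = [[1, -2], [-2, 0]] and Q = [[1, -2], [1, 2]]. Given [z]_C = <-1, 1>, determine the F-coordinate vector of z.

First [z]_B = P [z]_C = <-3, 2>.
Then [z]_F = Q [z]_B = <-7, 1>.

<-7, 1>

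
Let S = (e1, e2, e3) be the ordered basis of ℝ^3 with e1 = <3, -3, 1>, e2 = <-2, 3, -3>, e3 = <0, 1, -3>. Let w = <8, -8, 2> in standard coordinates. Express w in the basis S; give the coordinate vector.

Write w = c_1 e1 + ... + c_3 e3 and solve for the c_i.
Solving this 3x3 system gives c = (2, -1, 1).
Check: 2e1 - e2 + e3 = <8, -8, 2>.

<2, -1, 1>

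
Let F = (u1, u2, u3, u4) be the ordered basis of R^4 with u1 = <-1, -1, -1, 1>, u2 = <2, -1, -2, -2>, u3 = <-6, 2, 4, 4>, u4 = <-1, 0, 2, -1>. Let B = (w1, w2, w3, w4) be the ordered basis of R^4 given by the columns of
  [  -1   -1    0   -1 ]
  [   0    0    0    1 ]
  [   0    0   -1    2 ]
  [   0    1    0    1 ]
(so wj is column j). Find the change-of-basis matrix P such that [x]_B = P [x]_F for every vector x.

[[0, 0, 2, 2], [2, -1, 2, -1], [-1, 0, 0, -2], [-1, -1, 2, 0]]

Column j of P is [uj]_B, since P maps F-coordinates to B-coordinates.
Expressing u1 in B: u1 = 0·w1 + 2w2 - w3 - w4, so column 1 of P is <0, 2, -1, -1>.
Doing the same for each uj gives P = [[0, 0, 2, 2], [2, -1, 2, -1], [-1, 0, 0, -2], [-1, -1, 2, 0]].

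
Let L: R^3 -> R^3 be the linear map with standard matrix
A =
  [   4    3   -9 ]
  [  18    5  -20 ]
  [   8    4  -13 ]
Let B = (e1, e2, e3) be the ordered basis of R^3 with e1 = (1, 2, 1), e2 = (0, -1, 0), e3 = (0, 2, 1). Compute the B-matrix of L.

With P the matrix whose columns are e1, ..., e3, [L]_B = P^(-1) A P.
Column by column: L(e1) = A e1 = (1, 8, 3); its B-coordinates (1, -2, 2) give column 1.
Continuing for each basis vector yields [L]_B = [[1, -3, -3], [-2, -3, 0], [2, -1, -2]].

[[1, -3, -3], [-2, -3, 0], [2, -1, -2]]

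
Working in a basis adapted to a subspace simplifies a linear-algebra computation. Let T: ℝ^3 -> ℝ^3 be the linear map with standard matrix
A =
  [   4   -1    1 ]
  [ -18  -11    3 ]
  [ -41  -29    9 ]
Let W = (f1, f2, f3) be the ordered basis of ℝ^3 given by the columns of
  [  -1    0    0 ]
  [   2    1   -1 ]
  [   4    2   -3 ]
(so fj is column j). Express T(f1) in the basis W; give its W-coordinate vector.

Column 1 of [T]_W is the W-coordinate vector of T(f1).
In standard coordinates T(f1) = A f1 = (-2, 8, 19).
Converting to W: (-2, 8, 19) = 2f1 + f2 - 3f3, so the coordinate vector is (2, 1, -3).

(2, 1, -3)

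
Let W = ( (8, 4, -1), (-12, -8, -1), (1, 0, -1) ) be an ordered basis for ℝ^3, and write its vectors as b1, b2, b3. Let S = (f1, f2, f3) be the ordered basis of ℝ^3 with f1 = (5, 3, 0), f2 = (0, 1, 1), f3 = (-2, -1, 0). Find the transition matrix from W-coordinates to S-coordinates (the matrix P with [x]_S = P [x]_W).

[[2, -2, 1], [-1, -1, -1], [1, 1, 2]]

Let M have columns bj and N have columns fj. Then for every x, N [x]_S = x = M [x]_W, so P = N^(-1) M.
Since det N = -1, N^(-1) has integer entries; multiplying gives P = [[2, -2, 1], [-1, -1, -1], [1, 1, 2]].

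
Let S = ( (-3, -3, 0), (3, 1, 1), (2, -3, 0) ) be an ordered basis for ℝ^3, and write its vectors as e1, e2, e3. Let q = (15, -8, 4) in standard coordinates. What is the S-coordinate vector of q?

(1, 4, 3)

We seek scalars with c_1 e1 + ... + c_3 e3 = q; equivalently solve M c = q where the columns of M are e1, ..., e3.
Gaussian elimination on [M | q] yields c = (1, 4, 3).
Check: e1 + 4e2 + 3e3 = (15, -8, 4).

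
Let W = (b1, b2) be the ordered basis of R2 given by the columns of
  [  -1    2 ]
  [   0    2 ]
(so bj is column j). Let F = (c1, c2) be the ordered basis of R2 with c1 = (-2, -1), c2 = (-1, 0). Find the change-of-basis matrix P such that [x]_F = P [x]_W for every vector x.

Column j of P is [bj]_F, since P maps W-coordinates to F-coordinates.
Expressing b1 in F: b1 = 0·c1 + c2, so column 1 of P is (0, 1).
Doing the same for each bj gives P = [[0, -2], [1, 2]].

[[0, -2], [1, 2]]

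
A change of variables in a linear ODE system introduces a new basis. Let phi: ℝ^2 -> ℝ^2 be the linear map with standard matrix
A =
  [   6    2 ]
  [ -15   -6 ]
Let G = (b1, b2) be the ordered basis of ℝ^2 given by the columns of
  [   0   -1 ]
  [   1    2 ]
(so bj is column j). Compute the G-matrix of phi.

[[-2, -1], [-2, 2]]

The j-th column of [phi]_G is [phi(bj)]_G.
phi(b1) = A b1 = (2, -6) = -2b1 - 2b2, so column 1 is (-2, -2).
Repeating for b2 and assembling the columns gives [[-2, -1], [-2, 2]].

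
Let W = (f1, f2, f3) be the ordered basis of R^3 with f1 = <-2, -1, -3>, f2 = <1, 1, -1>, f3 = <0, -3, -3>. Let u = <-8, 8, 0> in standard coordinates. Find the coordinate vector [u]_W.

Write u = c_1 f1 + ... + c_3 f3 and solve for the c_i.
Row-reducing the augmented matrix [M | u] gives c = (4, 0, -4).
Check: 4f1 + 0·f2 - 4f3 = <-8, 8, 0>.

<4, 0, -4>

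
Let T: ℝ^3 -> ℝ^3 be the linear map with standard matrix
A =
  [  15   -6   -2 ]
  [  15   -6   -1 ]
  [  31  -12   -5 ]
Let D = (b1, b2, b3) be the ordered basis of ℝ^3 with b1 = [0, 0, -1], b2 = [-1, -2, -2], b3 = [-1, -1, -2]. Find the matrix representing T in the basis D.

[[-1, -1, -1], [1, 2, 2], [-3, -3, 3]]

With P the matrix whose columns are b1, ..., b3, [T]_D = P^(-1) A P.
Column by column: T(b1) = A b1 = [2, 1, 5]; its D-coordinates [-1, 1, -3] give column 1.
Continuing for each basis vector yields [T]_D = [[-1, -1, -1], [1, 2, 2], [-3, -3, 3]].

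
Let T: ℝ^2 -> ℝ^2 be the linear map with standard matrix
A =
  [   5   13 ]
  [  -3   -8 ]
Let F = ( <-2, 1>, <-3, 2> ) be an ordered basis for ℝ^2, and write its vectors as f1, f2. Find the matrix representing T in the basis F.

[[0, -1], [-1, -3]]

Let P have columns f1, f2. Then [T]_F = P^(-1) A P.
Here det P = -1, so P^(-1) is integer; computing A P first and then P^(-1)(A P) gives [[0, -1], [-1, -3]].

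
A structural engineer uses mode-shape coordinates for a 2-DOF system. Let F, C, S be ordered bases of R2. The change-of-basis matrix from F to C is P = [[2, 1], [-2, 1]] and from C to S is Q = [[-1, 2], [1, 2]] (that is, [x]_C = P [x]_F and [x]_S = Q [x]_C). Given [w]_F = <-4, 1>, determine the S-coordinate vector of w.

<25, 11>

Apply P to get C-coordinates <-7, 9>, then Q to get S-coordinates.
The result is [w]_S = <25, 11>.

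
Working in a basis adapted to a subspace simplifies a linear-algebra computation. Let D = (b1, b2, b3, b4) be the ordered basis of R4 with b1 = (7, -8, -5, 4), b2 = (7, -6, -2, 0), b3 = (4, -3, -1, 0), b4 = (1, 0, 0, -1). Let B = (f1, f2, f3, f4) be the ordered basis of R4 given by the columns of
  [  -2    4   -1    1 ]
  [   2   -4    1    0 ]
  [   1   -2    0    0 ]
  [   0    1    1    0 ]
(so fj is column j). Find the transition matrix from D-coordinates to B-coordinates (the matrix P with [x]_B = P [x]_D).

Column j of P is [bj]_B, since P maps D-coordinates to B-coordinates.
Expressing b1 in B: b1 = -f1 + 2f2 + 2f3 - f4, so column 1 of P is (-1, 2, 2, -1).
Doing the same for each bj gives P = [[-1, 2, 1, -2], [2, 2, 1, -1], [2, -2, -1, 0], [-1, 1, 1, 1]].

[[-1, 2, 1, -2], [2, 2, 1, -1], [2, -2, -1, 0], [-1, 1, 1, 1]]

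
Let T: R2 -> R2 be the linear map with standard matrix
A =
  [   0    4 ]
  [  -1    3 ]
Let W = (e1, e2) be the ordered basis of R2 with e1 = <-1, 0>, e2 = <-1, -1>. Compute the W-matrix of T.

The j-th column of [T]_W is [T(ej)]_W.
T(e1) = A e1 = <0, 1> = e1 - e2, so column 1 is <1, -1>.
Repeating for e2 and assembling the columns gives [[1, 2], [-1, 2]].

[[1, 2], [-1, 2]]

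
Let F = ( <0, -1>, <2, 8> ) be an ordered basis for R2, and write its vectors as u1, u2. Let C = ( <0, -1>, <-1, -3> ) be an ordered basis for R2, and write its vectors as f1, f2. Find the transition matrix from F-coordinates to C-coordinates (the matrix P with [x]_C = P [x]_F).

Let M have columns uj and N have columns fj. Then for every x, N [x]_C = x = M [x]_F, so P = N^(-1) M.
Since det N = -1, N^(-1) has integer entries; multiplying gives P = [[1, -2], [0, -2]].

[[1, -2], [0, -2]]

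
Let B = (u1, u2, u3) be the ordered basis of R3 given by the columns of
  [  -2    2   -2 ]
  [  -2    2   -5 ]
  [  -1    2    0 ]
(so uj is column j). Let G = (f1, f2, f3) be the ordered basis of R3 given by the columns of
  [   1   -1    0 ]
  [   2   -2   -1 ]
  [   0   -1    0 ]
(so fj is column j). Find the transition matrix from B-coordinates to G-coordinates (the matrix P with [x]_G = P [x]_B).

[[-1, 0, -2], [1, -2, 0], [-2, 2, 1]]

Let M have columns uj and N have columns fj. Then for every x, N [x]_G = x = M [x]_B, so P = N^(-1) M.
Since det N = -1, N^(-1) has integer entries; multiplying gives P = [[-1, 0, -2], [1, -2, 0], [-2, 2, 1]].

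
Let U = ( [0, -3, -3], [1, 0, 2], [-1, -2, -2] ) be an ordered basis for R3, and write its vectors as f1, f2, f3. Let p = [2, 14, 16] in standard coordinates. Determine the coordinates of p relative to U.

[-4, 1, -1]

[p]_U is the unique c with M c = p, where M has columns f1, ..., f3.
Solving this 3x3 system gives c = (-4, 1, -1).
Check: -4f1 + f2 - f3 = [2, 14, 16].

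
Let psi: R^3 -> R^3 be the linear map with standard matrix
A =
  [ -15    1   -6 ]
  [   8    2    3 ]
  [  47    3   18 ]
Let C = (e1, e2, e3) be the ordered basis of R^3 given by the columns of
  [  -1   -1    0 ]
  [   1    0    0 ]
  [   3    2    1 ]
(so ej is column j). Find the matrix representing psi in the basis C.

[[3, -2, 3], [-1, -1, 3], [3, -3, 3]]

With P the matrix whose columns are e1, ..., e3, [psi]_C = P^(-1) A P.
Column by column: psi(e1) = A e1 = (-2, 3, 10); its C-coordinates (3, -1, 3) give column 1.
Continuing for each basis vector yields [psi]_C = [[3, -2, 3], [-1, -1, 3], [3, -3, 3]].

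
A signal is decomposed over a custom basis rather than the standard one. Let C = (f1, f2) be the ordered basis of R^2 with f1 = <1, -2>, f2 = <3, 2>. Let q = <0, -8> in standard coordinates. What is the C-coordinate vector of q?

<3, -1>

[q]_C is the unique c with M c = q, where M has columns f1, f2.
System: c_1 + 3c_2 = 0, -2c_1 + 2c_2 = -8; solving gives c_1 = 3, c_2 = -1.
Check: 3f1 - f2 = <0, -8>.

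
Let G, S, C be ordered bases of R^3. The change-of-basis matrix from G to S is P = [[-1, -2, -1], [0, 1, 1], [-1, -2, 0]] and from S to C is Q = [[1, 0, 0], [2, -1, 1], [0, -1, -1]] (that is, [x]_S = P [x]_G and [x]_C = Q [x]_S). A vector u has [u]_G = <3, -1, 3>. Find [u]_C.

Apply P to get S-coordinates <-4, 2, -1>, then Q to get C-coordinates.
The result is [u]_C = <-4, -11, -1>.

<-4, -11, -1>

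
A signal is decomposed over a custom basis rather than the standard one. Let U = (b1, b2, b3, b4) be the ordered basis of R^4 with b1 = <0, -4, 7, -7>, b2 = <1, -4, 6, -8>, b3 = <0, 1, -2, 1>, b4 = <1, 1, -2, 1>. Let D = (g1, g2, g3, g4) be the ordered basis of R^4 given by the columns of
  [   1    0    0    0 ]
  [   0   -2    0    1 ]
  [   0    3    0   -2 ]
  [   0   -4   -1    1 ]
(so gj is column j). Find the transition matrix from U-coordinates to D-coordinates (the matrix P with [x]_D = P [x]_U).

Let M have columns bj and N have columns gj. Then for every x, N [x]_D = x = M [x]_U, so P = N^(-1) M.
Since det N = 1, N^(-1) has integer entries; multiplying gives P = [[0, 1, 0, 1], [1, 2, 0, 0], [1, 0, 0, 0], [-2, 0, 1, 1]].

[[0, 1, 0, 1], [1, 2, 0, 0], [1, 0, 0, 0], [-2, 0, 1, 1]]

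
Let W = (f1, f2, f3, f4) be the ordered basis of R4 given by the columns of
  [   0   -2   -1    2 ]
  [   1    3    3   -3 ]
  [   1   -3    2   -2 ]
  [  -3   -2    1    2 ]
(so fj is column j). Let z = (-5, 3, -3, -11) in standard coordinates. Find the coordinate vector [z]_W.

Write z = c_1 f1 + ... + c_4 f4 and solve for the c_i.
Gaussian elimination on [M | z] yields c = (0, 1, -3, -3).
Check: 0·f1 + f2 - 3f3 - 3f4 = (-5, 3, -3, -11).

(0, 1, -3, -3)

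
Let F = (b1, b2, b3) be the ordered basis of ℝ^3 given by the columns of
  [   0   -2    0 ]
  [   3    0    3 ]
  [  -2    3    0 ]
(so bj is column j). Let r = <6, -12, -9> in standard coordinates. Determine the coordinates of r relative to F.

We seek scalars with c_1 b1 + ... + c_3 b3 = r; equivalently solve M c = r where the columns of M are b1, ..., b3.
Row-reducing the augmented matrix [M | r] gives c = (0, -3, -4).
Check: 0·b1 - 3b2 - 4b3 = <6, -12, -9>.

<0, -3, -4>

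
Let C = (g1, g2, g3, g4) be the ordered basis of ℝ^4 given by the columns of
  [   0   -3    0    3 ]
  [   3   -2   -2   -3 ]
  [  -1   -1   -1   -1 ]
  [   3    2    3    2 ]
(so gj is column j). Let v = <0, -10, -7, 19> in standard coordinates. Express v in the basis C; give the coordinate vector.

<1, 1, 4, 1>

[v]_C is the unique c with M c = v, where M has columns g1, ..., g4.
Row-reducing the augmented matrix [M | v] gives c = (1, 1, 4, 1).
Check: g1 + g2 + 4g3 + g4 = <0, -10, -7, 19>.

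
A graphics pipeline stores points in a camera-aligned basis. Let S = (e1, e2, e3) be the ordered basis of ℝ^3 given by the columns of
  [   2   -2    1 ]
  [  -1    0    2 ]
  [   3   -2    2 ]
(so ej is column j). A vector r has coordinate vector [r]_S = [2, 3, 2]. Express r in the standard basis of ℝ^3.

r = M [r]_S, where M has columns e1, ..., e3.
Carrying out the matrix-vector product, r = [0, 2, 4].

[0, 2, 4]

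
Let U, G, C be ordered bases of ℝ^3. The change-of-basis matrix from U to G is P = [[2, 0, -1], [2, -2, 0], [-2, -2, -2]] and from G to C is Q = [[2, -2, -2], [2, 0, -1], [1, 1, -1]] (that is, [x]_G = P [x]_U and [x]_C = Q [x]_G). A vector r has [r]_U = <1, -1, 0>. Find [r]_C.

<-4, 4, 6>

Apply P to get G-coordinates <2, 4, 0>, then Q to get C-coordinates.
The result is [r]_C = <-4, 4, 6>.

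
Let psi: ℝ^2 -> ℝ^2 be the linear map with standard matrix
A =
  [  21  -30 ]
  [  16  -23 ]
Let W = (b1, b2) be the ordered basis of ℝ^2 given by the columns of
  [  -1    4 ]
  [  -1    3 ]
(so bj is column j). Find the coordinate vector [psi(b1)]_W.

<-1, 2>

Compute psi(b1) = A b1 = <9, 7> in standard coordinates.
Then write this in W-coordinates: solve for y in y_1 b1 + y_2 b2 = <9, 7>.
This gives y = <-1, 2>, which is column 1 of [psi]_W.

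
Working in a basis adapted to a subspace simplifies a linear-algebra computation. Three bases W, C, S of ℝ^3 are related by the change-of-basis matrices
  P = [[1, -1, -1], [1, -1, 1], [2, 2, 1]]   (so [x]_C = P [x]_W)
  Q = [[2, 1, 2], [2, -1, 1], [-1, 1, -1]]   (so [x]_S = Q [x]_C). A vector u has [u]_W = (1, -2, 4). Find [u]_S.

(9, -7, 6)

Composing the changes, [u]_S = Q P [u]_W.
Q P = [[7, 1, 1], [3, 1, -2], [-2, -2, 1]]; applying this to (1, -2, 4) gives (9, -7, 6).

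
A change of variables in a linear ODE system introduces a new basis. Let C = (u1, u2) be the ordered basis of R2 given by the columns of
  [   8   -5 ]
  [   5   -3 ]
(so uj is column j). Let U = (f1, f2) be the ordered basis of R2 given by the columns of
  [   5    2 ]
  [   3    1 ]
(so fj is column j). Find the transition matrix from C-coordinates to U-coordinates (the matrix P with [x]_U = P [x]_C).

[[2, -1], [-1, 0]]

Take x = uj: its C-coordinates are the j-th standard unit vector, so P e_j — column j of P — equals [uj]_U.
u1 = 2f1 - f2, giving column 1 = (2, -1); repeating for each j gives P = [[2, -1], [-1, 0]].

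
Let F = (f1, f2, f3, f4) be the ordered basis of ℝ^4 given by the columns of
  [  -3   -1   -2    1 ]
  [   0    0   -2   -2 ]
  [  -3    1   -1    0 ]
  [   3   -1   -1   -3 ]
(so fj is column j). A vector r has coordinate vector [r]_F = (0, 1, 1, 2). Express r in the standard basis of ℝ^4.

(-1, -6, 0, -8)

The coordinates say r = 0·f1 + f2 + f3 + 2f4; adding the scaled basis vectors gives (-1, -6, 0, -8).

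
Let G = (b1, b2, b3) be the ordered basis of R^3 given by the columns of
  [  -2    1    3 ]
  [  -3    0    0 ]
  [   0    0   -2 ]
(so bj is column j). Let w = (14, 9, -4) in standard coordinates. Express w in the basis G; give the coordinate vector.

(-3, 2, 2)

[w]_G is the unique c with M c = w, where M has columns b1, ..., b3.
Row-reducing the augmented matrix [M | w] gives c = (-3, 2, 2).
Check: -3b1 + 2b2 + 2b3 = (14, 9, -4).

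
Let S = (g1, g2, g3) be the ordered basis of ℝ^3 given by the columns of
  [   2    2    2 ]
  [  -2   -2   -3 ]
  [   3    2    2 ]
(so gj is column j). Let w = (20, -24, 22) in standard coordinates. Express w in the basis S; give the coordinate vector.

[w]_S is the unique c with M c = w, where M has columns g1, ..., g3.
Gaussian elimination on [M | w] yields c = (2, 4, 4).
Check: 2g1 + 4g2 + 4g3 = (20, -24, 22).

(2, 4, 4)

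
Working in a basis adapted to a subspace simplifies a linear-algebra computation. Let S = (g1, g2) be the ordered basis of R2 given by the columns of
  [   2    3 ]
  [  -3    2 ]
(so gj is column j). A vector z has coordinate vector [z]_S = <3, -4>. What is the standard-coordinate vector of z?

<-6, -17>

The coordinates say z = 3g1 - 4g2; adding the scaled basis vectors gives <-6, -17>.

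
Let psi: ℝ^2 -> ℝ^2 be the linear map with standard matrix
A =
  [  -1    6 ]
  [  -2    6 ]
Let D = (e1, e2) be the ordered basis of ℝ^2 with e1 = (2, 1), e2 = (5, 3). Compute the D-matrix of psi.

The j-th column of [psi]_D is [psi(ej)]_D.
psi(e1) = A e1 = (4, 2) = 2e1 + 0·e2, so column 1 is (2, 0).
Repeating for e2 and assembling the columns gives [[2, -1], [0, 3]].

[[2, -1], [0, 3]]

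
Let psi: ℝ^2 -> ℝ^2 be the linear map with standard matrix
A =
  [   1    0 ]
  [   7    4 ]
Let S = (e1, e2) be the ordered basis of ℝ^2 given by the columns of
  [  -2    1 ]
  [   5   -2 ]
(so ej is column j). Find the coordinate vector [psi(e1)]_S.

Compute psi(e1) = A e1 = <-2, 6> in standard coordinates.
Then write this in S-coordinates: solve for y in y_1 e1 + y_2 e2 = <-2, 6>.
This gives y = <2, 2>, which is column 1 of [psi]_S.

<2, 2>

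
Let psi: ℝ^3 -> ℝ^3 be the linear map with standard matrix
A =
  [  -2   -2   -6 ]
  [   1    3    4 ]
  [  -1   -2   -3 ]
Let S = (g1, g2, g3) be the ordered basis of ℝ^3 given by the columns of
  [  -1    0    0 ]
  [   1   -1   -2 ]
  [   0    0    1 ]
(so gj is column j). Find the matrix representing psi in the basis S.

[[0, -2, 2], [0, -3, 2], [-1, 2, 1]]

With P the matrix whose columns are g1, ..., g3, [psi]_S = P^(-1) A P.
Column by column: psi(g1) = A g1 = <0, 2, -1>; its S-coordinates <0, 0, -1> give column 1.
Continuing for each basis vector yields [psi]_S = [[0, -2, 2], [0, -3, 2], [-1, 2, 1]].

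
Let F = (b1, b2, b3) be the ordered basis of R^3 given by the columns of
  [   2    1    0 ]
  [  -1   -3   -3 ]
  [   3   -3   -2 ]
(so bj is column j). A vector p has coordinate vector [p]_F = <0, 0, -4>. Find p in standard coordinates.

The coordinates say p = 0·b1 + 0·b2 - 4b3; adding the scaled basis vectors gives <0, 12, 8>.

<0, 12, 8>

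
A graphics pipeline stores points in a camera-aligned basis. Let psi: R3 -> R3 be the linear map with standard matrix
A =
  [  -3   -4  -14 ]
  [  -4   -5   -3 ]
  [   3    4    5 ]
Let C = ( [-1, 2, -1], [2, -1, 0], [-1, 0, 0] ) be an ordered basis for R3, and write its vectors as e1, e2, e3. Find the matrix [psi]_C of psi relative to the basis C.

The j-th column of [psi]_C is [psi(ej)]_C.
psi(e1) = A e1 = [9, -3, 0] = 0·e1 + 3e2 - 3e3, so column 1 is [0, 3, -3].
Repeating for e2, e3 and assembling the columns gives [[0, -2, 3], [3, -1, 2], [-3, 2, -2]].

[[0, -2, 3], [3, -1, 2], [-3, 2, -2]]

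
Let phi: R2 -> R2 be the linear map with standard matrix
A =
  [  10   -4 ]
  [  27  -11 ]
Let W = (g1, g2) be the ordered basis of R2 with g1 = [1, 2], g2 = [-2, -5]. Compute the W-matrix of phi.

With P the matrix whose columns are g1, g2, [phi]_W = P^(-1) A P.
Column by column: phi(g1) = A g1 = [2, 5]; its W-coordinates [0, -1] give column 1.
Continuing for each basis vector yields [phi]_W = [[0, -2], [-1, -1]].

[[0, -2], [-1, -1]]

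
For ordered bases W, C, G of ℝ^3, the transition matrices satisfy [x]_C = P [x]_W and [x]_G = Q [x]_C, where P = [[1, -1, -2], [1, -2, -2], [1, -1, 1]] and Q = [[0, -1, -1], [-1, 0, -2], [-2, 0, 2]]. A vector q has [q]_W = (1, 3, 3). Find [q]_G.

Composing the changes, [q]_G = Q P [q]_W.
Q P = [[-2, 3, 1], [-3, 3, 0], [0, 0, 6]]; applying this to (1, 3, 3) gives (10, 6, 18).

(10, 6, 18)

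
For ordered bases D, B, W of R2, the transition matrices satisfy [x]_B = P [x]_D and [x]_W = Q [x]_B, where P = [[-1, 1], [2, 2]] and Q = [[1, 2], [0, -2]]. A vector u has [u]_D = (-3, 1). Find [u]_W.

(-4, 8)

Composing the changes, [u]_W = Q P [u]_D.
Q P = [[3, 5], [-4, -4]]; applying this to (-3, 1) gives (-4, 8).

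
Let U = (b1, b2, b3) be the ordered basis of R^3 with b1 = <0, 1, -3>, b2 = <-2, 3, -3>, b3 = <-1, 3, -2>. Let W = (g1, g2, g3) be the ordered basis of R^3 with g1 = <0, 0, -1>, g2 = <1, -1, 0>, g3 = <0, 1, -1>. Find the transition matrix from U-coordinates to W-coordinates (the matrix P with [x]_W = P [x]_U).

Let M have columns bj and N have columns gj. Then for every x, N [x]_W = x = M [x]_U, so P = N^(-1) M.
Since det N = -1, N^(-1) has integer entries; multiplying gives P = [[2, 2, 0], [0, -2, -1], [1, 1, 2]].

[[2, 2, 0], [0, -2, -1], [1, 1, 2]]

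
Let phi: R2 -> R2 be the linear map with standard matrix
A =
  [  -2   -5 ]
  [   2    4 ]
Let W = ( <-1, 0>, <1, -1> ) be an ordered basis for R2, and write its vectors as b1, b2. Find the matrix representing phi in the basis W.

[[0, -1], [2, 2]]

Let P have columns b1, b2. Then [phi]_W = P^(-1) A P.
Here det P = 1, so P^(-1) is integer; computing A P first and then P^(-1)(A P) gives [[0, -1], [2, 2]].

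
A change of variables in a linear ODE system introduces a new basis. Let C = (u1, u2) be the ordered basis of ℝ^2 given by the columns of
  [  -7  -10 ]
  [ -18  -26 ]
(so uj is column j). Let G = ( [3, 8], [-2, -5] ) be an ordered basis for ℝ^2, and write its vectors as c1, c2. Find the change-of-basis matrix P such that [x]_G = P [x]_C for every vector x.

Take x = uj: its C-coordinates are the j-th standard unit vector, so P e_j — column j of P — equals [uj]_G.
u1 = -c1 + 2c2, giving column 1 = [-1, 2]; repeating for each j gives P = [[-1, -2], [2, 2]].

[[-1, -2], [2, 2]]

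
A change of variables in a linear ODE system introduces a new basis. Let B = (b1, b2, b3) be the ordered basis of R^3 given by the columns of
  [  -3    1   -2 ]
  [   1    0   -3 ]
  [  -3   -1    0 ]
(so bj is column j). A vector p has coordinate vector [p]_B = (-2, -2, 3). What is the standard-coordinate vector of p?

(-2, -11, 8)

The coordinates say p = -2b1 - 2b2 + 3b3; adding the scaled basis vectors gives (-2, -11, 8).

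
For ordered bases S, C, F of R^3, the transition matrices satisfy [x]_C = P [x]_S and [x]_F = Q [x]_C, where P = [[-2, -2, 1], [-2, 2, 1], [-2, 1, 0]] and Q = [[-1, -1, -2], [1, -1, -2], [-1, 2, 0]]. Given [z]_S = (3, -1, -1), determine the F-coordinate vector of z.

Apply P to get C-coordinates (-5, -9, -7), then Q to get F-coordinates.
The result is [z]_F = (28, 18, -13).

(28, 18, -13)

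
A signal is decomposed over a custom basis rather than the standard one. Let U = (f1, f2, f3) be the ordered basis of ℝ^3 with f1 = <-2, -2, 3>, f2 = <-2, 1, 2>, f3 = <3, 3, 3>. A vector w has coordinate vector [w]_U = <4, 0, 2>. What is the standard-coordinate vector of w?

<-2, -2, 18>

By definition w = 4f1 + 0·f2 + 2f3.
Summing componentwise gives <-2, -2, 18>.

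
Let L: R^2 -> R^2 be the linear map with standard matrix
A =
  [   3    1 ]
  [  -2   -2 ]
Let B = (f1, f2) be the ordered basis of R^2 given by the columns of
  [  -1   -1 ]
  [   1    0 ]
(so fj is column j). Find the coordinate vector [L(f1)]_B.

Column 1 of [L]_B is the B-coordinate vector of L(f1).
In standard coordinates L(f1) = A f1 = (-2, 0).
Converting to B: (-2, 0) = 0·f1 + 2f2, so the coordinate vector is (0, 2).

(0, 2)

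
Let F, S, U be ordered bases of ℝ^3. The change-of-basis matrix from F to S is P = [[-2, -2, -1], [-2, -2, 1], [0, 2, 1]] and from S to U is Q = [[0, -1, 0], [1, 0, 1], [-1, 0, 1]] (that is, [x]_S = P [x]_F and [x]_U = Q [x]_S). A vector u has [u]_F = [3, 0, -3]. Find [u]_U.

[9, -6, 0]

Apply P to get S-coordinates [-3, -9, -3], then Q to get U-coordinates.
The result is [u]_U = [9, -6, 0].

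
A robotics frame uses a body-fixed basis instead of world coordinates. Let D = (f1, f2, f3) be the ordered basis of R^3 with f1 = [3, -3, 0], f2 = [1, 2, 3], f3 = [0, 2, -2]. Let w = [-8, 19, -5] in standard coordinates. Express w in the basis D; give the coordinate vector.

[-3, 1, 4]

[w]_D is the unique c with M c = w, where M has columns f1, ..., f3.
Row-reducing the augmented matrix [M | w] gives c = (-3, 1, 4).
Check: -3f1 + f2 + 4f3 = [-8, 19, -5].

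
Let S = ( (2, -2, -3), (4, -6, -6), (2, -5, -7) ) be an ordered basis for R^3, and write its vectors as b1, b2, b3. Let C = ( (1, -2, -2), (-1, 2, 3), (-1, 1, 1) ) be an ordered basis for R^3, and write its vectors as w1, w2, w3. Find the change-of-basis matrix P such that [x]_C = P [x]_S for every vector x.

Column j of P is [bj]_C, since P maps S-coordinates to C-coordinates.
Expressing b1 in C: b1 = -w1 - w2 - 2w3, so column 1 of P is (-1, -1, -2).
Doing the same for each bj gives P = [[-1, 2, 1], [-1, 0, -2], [-2, -2, 1]].

[[-1, 2, 1], [-1, 0, -2], [-2, -2, 1]]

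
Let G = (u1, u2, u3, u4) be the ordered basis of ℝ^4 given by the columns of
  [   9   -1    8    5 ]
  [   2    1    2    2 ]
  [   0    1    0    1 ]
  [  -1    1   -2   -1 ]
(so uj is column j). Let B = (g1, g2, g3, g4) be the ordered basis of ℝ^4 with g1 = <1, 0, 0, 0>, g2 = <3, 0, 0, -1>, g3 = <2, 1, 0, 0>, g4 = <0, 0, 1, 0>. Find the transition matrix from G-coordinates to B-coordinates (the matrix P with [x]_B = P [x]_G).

[[2, 0, -2, -2], [1, -1, 2, 1], [2, 1, 2, 2], [0, 1, 0, 1]]

Column j of P is [uj]_B, since P maps G-coordinates to B-coordinates.
Expressing u1 in B: u1 = 2g1 + g2 + 2g3 + 0·g4, so column 1 of P is <2, 1, 2, 0>.
Doing the same for each uj gives P = [[2, 0, -2, -2], [1, -1, 2, 1], [2, 1, 2, 2], [0, 1, 0, 1]].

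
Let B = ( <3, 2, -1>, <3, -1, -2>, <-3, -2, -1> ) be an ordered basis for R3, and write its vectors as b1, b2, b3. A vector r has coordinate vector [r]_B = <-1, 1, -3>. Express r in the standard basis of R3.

The coordinates say r = -b1 + b2 - 3b3; adding the scaled basis vectors gives <9, 3, 2>.

<9, 3, 2>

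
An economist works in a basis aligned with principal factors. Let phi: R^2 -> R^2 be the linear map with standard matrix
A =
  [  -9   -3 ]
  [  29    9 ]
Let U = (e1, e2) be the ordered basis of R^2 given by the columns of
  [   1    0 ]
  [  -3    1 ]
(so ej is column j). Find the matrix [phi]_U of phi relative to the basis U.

[[0, -3], [2, 0]]

With P the matrix whose columns are e1, e2, [phi]_U = P^(-1) A P.
Column by column: phi(e1) = A e1 = [0, 2]; its U-coordinates [0, 2] give column 1.
Continuing for each basis vector yields [phi]_U = [[0, -3], [2, 0]].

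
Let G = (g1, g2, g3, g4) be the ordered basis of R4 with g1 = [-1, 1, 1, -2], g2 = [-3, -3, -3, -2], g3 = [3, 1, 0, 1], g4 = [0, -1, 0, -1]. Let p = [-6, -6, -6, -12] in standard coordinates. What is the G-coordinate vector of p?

[3, 3, 2, 2]

[p]_G is the unique c with M c = p, where M has columns g1, ..., g4.
Gaussian elimination on [M | p] yields c = (3, 3, 2, 2).
Check: 3g1 + 3g2 + 2g3 + 2g4 = [-6, -6, -6, -12].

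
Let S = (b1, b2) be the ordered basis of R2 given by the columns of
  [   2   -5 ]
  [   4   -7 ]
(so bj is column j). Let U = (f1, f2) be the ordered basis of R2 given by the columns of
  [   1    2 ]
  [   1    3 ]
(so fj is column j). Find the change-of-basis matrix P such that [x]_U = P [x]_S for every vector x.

[[-2, -1], [2, -2]]

Take x = bj: its S-coordinates are the j-th standard unit vector, so P e_j — column j of P — equals [bj]_U.
b1 = -2f1 + 2f2, giving column 1 = <-2, 2>; repeating for each j gives P = [[-2, -1], [2, -2]].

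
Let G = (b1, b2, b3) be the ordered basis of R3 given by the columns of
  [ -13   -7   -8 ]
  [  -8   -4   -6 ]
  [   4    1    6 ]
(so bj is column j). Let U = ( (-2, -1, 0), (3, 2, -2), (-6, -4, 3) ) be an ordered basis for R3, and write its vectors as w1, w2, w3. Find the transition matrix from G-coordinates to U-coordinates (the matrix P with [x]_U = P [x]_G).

[[2, 2, -2], [1, 1, 0], [2, 1, 2]]

Column j of P is [bj]_U, since P maps G-coordinates to U-coordinates.
Expressing b1 in U: b1 = 2w1 + w2 + 2w3, so column 1 of P is (2, 1, 2).
Doing the same for each bj gives P = [[2, 2, -2], [1, 1, 0], [2, 1, 2]].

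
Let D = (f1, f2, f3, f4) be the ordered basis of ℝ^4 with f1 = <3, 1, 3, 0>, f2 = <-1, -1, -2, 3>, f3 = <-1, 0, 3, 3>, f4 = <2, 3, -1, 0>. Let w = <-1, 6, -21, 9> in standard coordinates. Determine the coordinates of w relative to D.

<-2, 4, -1, 4>

[w]_D is the unique c with M c = w, where M has columns f1, ..., f4.
Solving this 4x4 system gives c = (-2, 4, -1, 4).
Check: -2f1 + 4f2 - f3 + 4f4 = <-1, 6, -21, 9>.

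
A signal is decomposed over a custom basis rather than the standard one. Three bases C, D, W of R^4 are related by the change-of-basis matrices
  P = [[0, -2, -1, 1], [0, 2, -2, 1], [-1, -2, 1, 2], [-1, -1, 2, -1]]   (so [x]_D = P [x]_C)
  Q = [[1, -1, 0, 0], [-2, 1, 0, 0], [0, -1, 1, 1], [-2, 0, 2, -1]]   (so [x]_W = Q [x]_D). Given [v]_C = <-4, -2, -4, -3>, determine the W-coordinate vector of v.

First [v]_D = P [v]_C = <5, 1, -2, 1>.
Then [v]_W = Q [v]_D = <4, -9, -2, -15>.

<4, -9, -2, -15>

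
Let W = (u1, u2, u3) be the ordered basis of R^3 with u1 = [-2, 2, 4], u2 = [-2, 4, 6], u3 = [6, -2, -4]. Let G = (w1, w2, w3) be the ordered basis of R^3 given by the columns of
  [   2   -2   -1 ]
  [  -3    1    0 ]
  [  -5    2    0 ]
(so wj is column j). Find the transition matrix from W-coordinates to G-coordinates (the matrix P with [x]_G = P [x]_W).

Take x = uj: its W-coordinates are the j-th standard unit vector, so P e_j — column j of P — equals [uj]_G.
u1 = 0·w1 + 2w2 - 2w3, giving column 1 = [0, 2, -2]; repeating for each j gives P = [[0, -2, 0], [2, -2, -2], [-2, 2, -2]].

[[0, -2, 0], [2, -2, -2], [-2, 2, -2]]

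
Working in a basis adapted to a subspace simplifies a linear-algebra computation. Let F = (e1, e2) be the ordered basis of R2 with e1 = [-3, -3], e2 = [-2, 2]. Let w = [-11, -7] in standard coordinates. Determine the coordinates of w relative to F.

[w]_F is the unique c with M c = w, where M has columns e1, e2.
System: -3c_1 - 2c_2 = -11, -3c_1 + 2c_2 = -7; solving gives c_1 = 3, c_2 = 1.
Check: 3e1 + e2 = [-11, -7].

[3, 1]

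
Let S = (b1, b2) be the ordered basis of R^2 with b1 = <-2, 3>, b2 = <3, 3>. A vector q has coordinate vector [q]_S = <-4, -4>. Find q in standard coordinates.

The coordinates say q = -4b1 - 4b2; adding the scaled basis vectors gives <-4, -24>.

<-4, -24>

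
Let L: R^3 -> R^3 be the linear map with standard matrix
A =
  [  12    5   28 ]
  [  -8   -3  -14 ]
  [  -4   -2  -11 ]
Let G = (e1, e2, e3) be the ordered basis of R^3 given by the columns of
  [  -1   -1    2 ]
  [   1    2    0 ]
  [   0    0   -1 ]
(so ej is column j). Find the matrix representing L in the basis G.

With P the matrix whose columns are e1, ..., e3, [L]_G = P^(-1) A P.
Column by column: L(e1) = A e1 = (-7, 5, 2); its G-coordinates (1, 2, -2) give column 1.
Continuing for each basis vector yields [L]_G = [[1, 2, -2], [2, 0, 0], [-2, 0, -3]].

[[1, 2, -2], [2, 0, 0], [-2, 0, -3]]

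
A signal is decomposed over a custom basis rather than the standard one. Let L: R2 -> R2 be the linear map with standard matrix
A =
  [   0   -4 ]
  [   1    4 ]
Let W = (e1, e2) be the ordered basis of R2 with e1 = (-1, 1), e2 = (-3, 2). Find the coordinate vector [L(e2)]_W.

Compute L(e2) = A e2 = (-8, 5) in standard coordinates.
Then write this in W-coordinates: solve for y in y_1 e1 + y_2 e2 = (-8, 5).
This gives y = (-1, 3), which is column 2 of [L]_W.

(-1, 3)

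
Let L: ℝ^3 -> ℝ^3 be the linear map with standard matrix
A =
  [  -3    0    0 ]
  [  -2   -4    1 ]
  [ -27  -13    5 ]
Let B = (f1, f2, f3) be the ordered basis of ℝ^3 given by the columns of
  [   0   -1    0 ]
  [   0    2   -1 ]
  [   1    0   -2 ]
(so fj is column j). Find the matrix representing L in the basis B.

With P the matrix whose columns are f1, ..., f3, [L]_B = P^(-1) A P.
Column by column: L(f1) = A f1 = [0, 1, 5]; its B-coordinates [3, 0, -1] give column 1.
Continuing for each basis vector yields [L]_B = [[3, 1, -1], [0, -3, 0], [-1, 0, -2]].

[[3, 1, -1], [0, -3, 0], [-1, 0, -2]]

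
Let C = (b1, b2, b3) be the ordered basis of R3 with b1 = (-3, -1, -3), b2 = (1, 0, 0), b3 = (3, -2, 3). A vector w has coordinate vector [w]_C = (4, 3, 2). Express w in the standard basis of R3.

By definition w = 4b1 + 3b2 + 2b3.
Summing componentwise gives (-3, -8, -6).

(-3, -8, -6)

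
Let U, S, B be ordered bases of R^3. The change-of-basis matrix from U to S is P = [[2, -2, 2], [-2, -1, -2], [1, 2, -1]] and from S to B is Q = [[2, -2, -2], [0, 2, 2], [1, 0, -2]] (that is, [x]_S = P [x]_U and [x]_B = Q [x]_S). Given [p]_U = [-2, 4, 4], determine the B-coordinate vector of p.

Composing the changes, [p]_B = Q P [p]_U.
Q P = [[6, -6, 10], [-2, 2, -6], [0, -6, 4]]; applying this to [-2, 4, 4] gives [4, -12, -8].

[4, -12, -8]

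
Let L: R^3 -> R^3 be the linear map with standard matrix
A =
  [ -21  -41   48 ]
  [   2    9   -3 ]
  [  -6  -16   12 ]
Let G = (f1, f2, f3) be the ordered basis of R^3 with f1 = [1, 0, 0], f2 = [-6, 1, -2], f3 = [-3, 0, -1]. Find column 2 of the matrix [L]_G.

Compute L(f2) = A f2 = [-11, 3, -4] in standard coordinates.
Then write this in G-coordinates: solve for y in y_1 f1 + ... + y_3 f3 = [-11, 3, -4].
This gives y = [1, 3, -2], which is column 2 of [L]_G.

[1, 3, -2]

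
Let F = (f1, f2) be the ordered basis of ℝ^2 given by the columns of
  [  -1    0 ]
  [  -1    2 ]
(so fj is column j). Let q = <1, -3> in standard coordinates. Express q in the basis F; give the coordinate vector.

<-1, -2>

We seek scalars with c_1 f1 + c_2 f2 = q; equivalently solve M c = q where the columns of M are f1, f2.
System: -c_1 + 0c_2 = 1, -c_1 + 2c_2 = -3; solving gives c_1 = -1, c_2 = -2.
Check: -f1 - 2f2 = <1, -3>.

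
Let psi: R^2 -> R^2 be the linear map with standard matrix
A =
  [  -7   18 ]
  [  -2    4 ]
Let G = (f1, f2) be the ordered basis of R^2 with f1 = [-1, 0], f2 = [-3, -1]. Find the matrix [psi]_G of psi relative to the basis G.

Let P have columns f1, f2. Then [psi]_G = P^(-1) A P.
Here det P = 1, so P^(-1) is integer; computing A P first and then P^(-1)(A P) gives [[-1, 3], [-2, -2]].

[[-1, 3], [-2, -2]]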